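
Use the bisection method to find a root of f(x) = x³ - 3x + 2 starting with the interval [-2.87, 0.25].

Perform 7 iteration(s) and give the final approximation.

f(x) = x³ - 3x + 2
Initial interval: [-2.87, 0.25]

Iteration 1:
  c_1 = (-2.870000 + 0.250000)/2 = -1.310000
  f(c_1) = f(-1.310000) = 3.681909
  f(a) × f(c) < 0, new interval: [-2.870000, -1.310000]
Iteration 2:
  c_2 = (-2.870000 + (-1.310000))/2 = -2.090000
  f(c_2) = f(-2.090000) = -0.859329
  f(a) × f(c) ≥ 0, new interval: [-2.090000, -1.310000]
Iteration 3:
  c_3 = (-2.090000 + (-1.310000))/2 = -1.700000
  f(c_3) = f(-1.700000) = 2.187000
  f(a) × f(c) < 0, new interval: [-2.090000, -1.700000]
Iteration 4:
  c_4 = (-2.090000 + (-1.700000))/2 = -1.895000
  f(c_4) = f(-1.895000) = 0.880008
  f(a) × f(c) < 0, new interval: [-2.090000, -1.895000]
Iteration 5:
  c_5 = (-2.090000 + (-1.895000))/2 = -1.992500
  f(c_5) = f(-1.992500) = 0.067163
  f(a) × f(c) < 0, new interval: [-2.090000, -1.992500]
Iteration 6:
  c_6 = (-2.090000 + (-1.992500))/2 = -2.041250
  f(c_6) = f(-2.041250) = -0.381530
  f(a) × f(c) ≥ 0, new interval: [-2.041250, -1.992500]
Iteration 7:
  c_7 = (-2.041250 + (-1.992500))/2 = -2.016875
  f(c_7) = f(-2.016875) = -0.153588
  f(a) × f(c) ≥ 0, new interval: [-2.016875, -1.992500]

After 7 iteration(s), the approximation is c_7 = -2.016875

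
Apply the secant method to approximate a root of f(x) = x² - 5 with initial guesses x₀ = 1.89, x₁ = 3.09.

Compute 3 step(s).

f(x) = x² - 5
x₀ = 1.89, x₁ = 3.09

Secant formula: x_{n+1} = x_n - f(x_n)(x_n - x_{n-1})/(f(x_n) - f(x_{n-1}))

Iteration 1:
  f(1.890000) = -1.427900
  f(3.090000) = 4.548100
  x_2 = 3.090000 - 4.548100×(3.090000 - 1.890000)/(4.548100 - (-1.427900))
       = 2.176727
Iteration 2:
  f(3.090000) = 4.548100
  f(2.176727) = -0.261860
  x_3 = 2.176727 - (-0.261860)×(2.176727 - 3.090000)/(-0.261860 - 4.548100)
       = 2.226447
Iteration 3:
  f(2.176727) = -0.261860
  f(2.226447) = -0.042936
  x_4 = 2.226447 - (-0.042936)×(2.226447 - 2.176727)/(-0.042936 - (-0.261860))
       = 2.236198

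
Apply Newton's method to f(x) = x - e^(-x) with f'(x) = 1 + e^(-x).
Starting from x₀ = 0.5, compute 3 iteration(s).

f(x) = x - e^(-x)
f'(x) = 1 + e^(-x)
x₀ = 0.5

Newton-Raphson formula: x_{n+1} = x_n - f(x_n)/f'(x_n)

Iteration 1:
  f(0.500000) = -0.106531
  f'(0.500000) = 1.606531
  x_1 = 0.500000 - (-0.106531)/1.606531 = 0.566311
Iteration 2:
  f(0.566311) = -0.001305
  f'(0.566311) = 1.567616
  x_2 = 0.566311 - (-0.001305)/1.567616 = 0.567143
Iteration 3:
  f(0.567143) = 0.000000
  f'(0.567143) = 1.567143
  x_3 = 0.567143 - 0.000000/1.567143 = 0.567143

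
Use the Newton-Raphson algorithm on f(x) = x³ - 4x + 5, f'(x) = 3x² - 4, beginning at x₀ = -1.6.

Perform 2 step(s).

f(x) = x³ - 4x + 5
f'(x) = 3x² - 4
x₀ = -1.6

Newton-Raphson formula: x_{n+1} = x_n - f(x_n)/f'(x_n)

Iteration 1:
  f(-1.600000) = 7.304000
  f'(-1.600000) = 3.680000
  x_1 = -1.600000 - 7.304000/3.680000 = -3.584783
Iteration 2:
  f(-3.584783) = -26.727715
  f'(-3.584783) = 34.551999
  x_2 = -3.584783 - (-26.727715)/34.551999 = -2.811232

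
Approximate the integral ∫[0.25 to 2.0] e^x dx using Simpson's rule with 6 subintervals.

f(x) = e^x
a = 0.25, b = 2.0, n = 6
h = (b - a)/n = 0.291667

Simpson's rule: (h/3)[f(x₀) + 4f(x₁) + 2f(x₂) + ... + f(xₙ)]

x_0 = 0.2500, f(x_0) = 1.284025, coefficient = 1
x_1 = 0.5417, f(x_1) = 1.718869, coefficient = 4
x_2 = 0.8333, f(x_2) = 2.300976, coefficient = 2
x_3 = 1.1250, f(x_3) = 3.080217, coefficient = 4
x_4 = 1.4167, f(x_4) = 4.123353, coefficient = 2
x_5 = 1.7083, f(x_5) = 5.519754, coefficient = 4
x_6 = 2.0000, f(x_6) = 7.389056, coefficient = 1

I ≈ (0.291667/3) × 62.797101 = 6.105274
Exact value: 6.105031
Error: 0.000243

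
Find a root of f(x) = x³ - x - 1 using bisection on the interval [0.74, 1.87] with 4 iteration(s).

f(x) = x³ - x - 1
Initial interval: [0.74, 1.87]

Iteration 1:
  c_1 = (0.740000 + 1.870000)/2 = 1.305000
  f(c_1) = f(1.305000) = -0.082552
  f(a) × f(c) ≥ 0, new interval: [1.305000, 1.870000]
Iteration 2:
  c_2 = (1.305000 + 1.870000)/2 = 1.587500
  f(c_2) = f(1.587500) = 1.413248
  f(a) × f(c) < 0, new interval: [1.305000, 1.587500]
Iteration 3:
  c_3 = (1.305000 + 1.587500)/2 = 1.446250
  f(c_3) = f(1.446250) = 0.578783
  f(a) × f(c) < 0, new interval: [1.305000, 1.446250]
Iteration 4:
  c_4 = (1.305000 + 1.446250)/2 = 1.375625
  f(c_4) = f(1.375625) = 0.227531
  f(a) × f(c) < 0, new interval: [1.305000, 1.375625]

After 4 iteration(s), the approximation is c_4 = 1.375625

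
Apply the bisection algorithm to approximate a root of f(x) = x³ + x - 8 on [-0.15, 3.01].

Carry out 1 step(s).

f(x) = x³ + x - 8
Initial interval: [-0.15, 3.01]

Iteration 1:
  c_1 = (-0.150000 + 3.010000)/2 = 1.430000
  f(c_1) = f(1.430000) = -3.645793
  f(a) × f(c) ≥ 0, new interval: [1.430000, 3.010000]

After 1 iteration(s), the approximation is c_1 = 1.430000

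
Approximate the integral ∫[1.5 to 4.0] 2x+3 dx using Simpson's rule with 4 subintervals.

f(x) = 2x+3
a = 1.5, b = 4.0, n = 4
h = (b - a)/n = 0.625000

Simpson's rule: (h/3)[f(x₀) + 4f(x₁) + 2f(x₂) + ... + f(xₙ)]

x_0 = 1.5000, f(x_0) = 6.000000, coefficient = 1
x_1 = 2.1250, f(x_1) = 7.250000, coefficient = 4
x_2 = 2.7500, f(x_2) = 8.500000, coefficient = 2
x_3 = 3.3750, f(x_3) = 9.750000, coefficient = 4
x_4 = 4.0000, f(x_4) = 11.000000, coefficient = 1

I ≈ (0.625000/3) × 102.000000 = 21.250000
Exact value: 21.250000
Error: 0.000000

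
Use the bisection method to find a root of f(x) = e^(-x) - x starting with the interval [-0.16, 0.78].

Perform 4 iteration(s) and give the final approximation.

f(x) = e^(-x) - x
Initial interval: [-0.16, 0.78]

Iteration 1:
  c_1 = (-0.160000 + 0.780000)/2 = 0.310000
  f(c_1) = f(0.310000) = 0.423447
  f(a) × f(c) ≥ 0, new interval: [0.310000, 0.780000]
Iteration 2:
  c_2 = (0.310000 + 0.780000)/2 = 0.545000
  f(c_2) = f(0.545000) = 0.034842
  f(a) × f(c) ≥ 0, new interval: [0.545000, 0.780000]
Iteration 3:
  c_3 = (0.545000 + 0.780000)/2 = 0.662500
  f(c_3) = f(0.662500) = -0.146939
  f(a) × f(c) < 0, new interval: [0.545000, 0.662500]
Iteration 4:
  c_4 = (0.545000 + 0.662500)/2 = 0.603750
  f(c_4) = f(0.603750) = -0.056993
  f(a) × f(c) < 0, new interval: [0.545000, 0.603750]

After 4 iteration(s), the approximation is c_4 = 0.603750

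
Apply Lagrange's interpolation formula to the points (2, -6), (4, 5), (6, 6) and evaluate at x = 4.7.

Lagrange interpolation formula:
P(x) = Σ yᵢ × Lᵢ(x)
where Lᵢ(x) = Π_{j≠i} (x - xⱼ)/(xᵢ - xⱼ)

L_0(4.7) = (4.7 - 4)/(2 - 4) × (4.7 - 6)/(2 - 6) = -0.113750
L_1(4.7) = (4.7 - 2)/(4 - 2) × (4.7 - 6)/(4 - 6) = 0.877500
L_2(4.7) = (4.7 - 2)/(6 - 2) × (4.7 - 4)/(6 - 4) = 0.236250

P(4.7) = (-6)×L_0(4.7) + 5×L_1(4.7) + 6×L_2(4.7)
P(4.7) = 6.487500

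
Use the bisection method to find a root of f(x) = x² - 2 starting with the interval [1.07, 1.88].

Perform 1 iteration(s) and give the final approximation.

f(x) = x² - 2
Initial interval: [1.07, 1.88]

Iteration 1:
  c_1 = (1.070000 + 1.880000)/2 = 1.475000
  f(c_1) = f(1.475000) = 0.175625
  f(a) × f(c) < 0, new interval: [1.070000, 1.475000]

After 1 iteration(s), the approximation is c_1 = 1.475000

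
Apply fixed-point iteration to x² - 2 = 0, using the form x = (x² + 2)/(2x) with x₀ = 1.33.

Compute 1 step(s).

Equation: x² - 2 = 0
Fixed-point form: x = (x² + 2)/(2x)
x₀ = 1.33

x_1 = g(1.330000) = 1.416880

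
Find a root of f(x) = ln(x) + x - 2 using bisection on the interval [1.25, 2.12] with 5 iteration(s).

f(x) = ln(x) + x - 2
Initial interval: [1.25, 2.12]

Iteration 1:
  c_1 = (1.250000 + 2.120000)/2 = 1.685000
  f(c_1) = f(1.685000) = 0.206766
  f(a) × f(c) < 0, new interval: [1.250000, 1.685000]
Iteration 2:
  c_2 = (1.250000 + 1.685000)/2 = 1.467500
  f(c_2) = f(1.467500) = -0.148940
  f(a) × f(c) ≥ 0, new interval: [1.467500, 1.685000]
Iteration 3:
  c_3 = (1.467500 + 1.685000)/2 = 1.576250
  f(c_3) = f(1.576250) = 0.031299
  f(a) × f(c) < 0, new interval: [1.467500, 1.576250]
Iteration 4:
  c_4 = (1.467500 + 1.576250)/2 = 1.521875
  f(c_4) = f(1.521875) = -0.058182
  f(a) × f(c) ≥ 0, new interval: [1.521875, 1.576250]
Iteration 5:
  c_5 = (1.521875 + 1.576250)/2 = 1.549063
  f(c_5) = f(1.549063) = -0.013288
  f(a) × f(c) ≥ 0, new interval: [1.549063, 1.576250]

After 5 iteration(s), the approximation is c_5 = 1.549063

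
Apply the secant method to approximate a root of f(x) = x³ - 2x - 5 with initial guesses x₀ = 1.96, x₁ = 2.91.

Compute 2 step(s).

f(x) = x³ - 2x - 5
x₀ = 1.96, x₁ = 2.91

Secant formula: x_{n+1} = x_n - f(x_n)(x_n - x_{n-1})/(f(x_n) - f(x_{n-1}))

Iteration 1:
  f(1.960000) = -1.390464
  f(2.910000) = 13.822171
  x_2 = 2.910000 - 13.822171×(2.910000 - 1.960000)/(13.822171 - (-1.390464))
       = 2.046832
Iteration 2:
  f(2.910000) = 13.822171
  f(2.046832) = -0.518420
  x_3 = 2.046832 - (-0.518420)×(2.046832 - 2.910000)/(-0.518420 - 13.822171)
       = 2.078036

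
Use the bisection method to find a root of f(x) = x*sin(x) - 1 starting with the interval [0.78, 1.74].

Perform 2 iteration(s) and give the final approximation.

f(x) = x*sin(x) - 1
Initial interval: [0.78, 1.74]

Iteration 1:
  c_1 = (0.780000 + 1.740000)/2 = 1.260000
  f(c_1) = f(1.260000) = 0.199634
  f(a) × f(c) < 0, new interval: [0.780000, 1.260000]
Iteration 2:
  c_2 = (0.780000 + 1.260000)/2 = 1.020000
  f(c_2) = f(1.020000) = -0.130850
  f(a) × f(c) ≥ 0, new interval: [1.020000, 1.260000]

After 2 iteration(s), the approximation is c_2 = 1.020000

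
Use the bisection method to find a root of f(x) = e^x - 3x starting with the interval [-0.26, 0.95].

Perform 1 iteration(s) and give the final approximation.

f(x) = e^x - 3x
Initial interval: [-0.26, 0.95]

Iteration 1:
  c_1 = (-0.260000 + 0.950000)/2 = 0.345000
  f(c_1) = f(0.345000) = 0.376990
  f(a) × f(c) ≥ 0, new interval: [0.345000, 0.950000]

After 1 iteration(s), the approximation is c_1 = 0.345000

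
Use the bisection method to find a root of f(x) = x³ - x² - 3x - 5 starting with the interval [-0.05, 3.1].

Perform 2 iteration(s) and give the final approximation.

f(x) = x³ - x² - 3x - 5
Initial interval: [-0.05, 3.1]

Iteration 1:
  c_1 = (-0.050000 + 3.100000)/2 = 1.525000
  f(c_1) = f(1.525000) = -8.354047
  f(a) × f(c) ≥ 0, new interval: [1.525000, 3.100000]
Iteration 2:
  c_2 = (1.525000 + 3.100000)/2 = 2.312500
  f(c_2) = f(2.312500) = -4.918701
  f(a) × f(c) ≥ 0, new interval: [2.312500, 3.100000]

After 2 iteration(s), the approximation is c_2 = 2.312500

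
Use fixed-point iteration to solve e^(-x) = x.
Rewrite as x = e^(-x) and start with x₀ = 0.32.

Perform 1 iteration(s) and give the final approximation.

Equation: e^(-x) = x
Fixed-point form: x = e^(-x)
x₀ = 0.32

x_1 = g(0.320000) = 0.726149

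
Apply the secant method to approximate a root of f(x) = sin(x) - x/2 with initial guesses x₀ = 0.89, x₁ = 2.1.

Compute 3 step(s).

f(x) = sin(x) - x/2
x₀ = 0.89, x₁ = 2.1

Secant formula: x_{n+1} = x_n - f(x_n)(x_n - x_{n-1})/(f(x_n) - f(x_{n-1}))

Iteration 1:
  f(0.890000) = 0.332072
  f(2.100000) = -0.186791
  x_2 = 2.100000 - (-0.186791)×(2.100000 - 0.890000)/(-0.186791 - 0.332072)
       = 1.664400
Iteration 2:
  f(2.100000) = -0.186791
  f(1.664400) = 0.163423
  x_3 = 1.664400 - 0.163423×(1.664400 - 2.100000)/(0.163423 - (-0.186791))
       = 1.867667
Iteration 3:
  f(1.664400) = 0.163423
  f(1.867667) = 0.022423
  x_4 = 1.867667 - 0.022423×(1.867667 - 1.664400)/(0.022423 - 0.163423)
       = 1.899993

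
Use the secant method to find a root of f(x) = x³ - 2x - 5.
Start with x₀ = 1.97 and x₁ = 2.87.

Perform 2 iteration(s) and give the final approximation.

f(x) = x³ - 2x - 5
x₀ = 1.97, x₁ = 2.87

Secant formula: x_{n+1} = x_n - f(x_n)(x_n - x_{n-1})/(f(x_n) - f(x_{n-1}))

Iteration 1:
  f(1.970000) = -1.294627
  f(2.870000) = 12.899903
  x_2 = 2.870000 - 12.899903×(2.870000 - 1.970000)/(12.899903 - (-1.294627))
       = 2.052085
Iteration 2:
  f(2.870000) = 12.899903
  f(2.052085) = -0.462727
  x_3 = 2.052085 - (-0.462727)×(2.052085 - 2.870000)/(-0.462727 - 12.899903)
       = 2.080409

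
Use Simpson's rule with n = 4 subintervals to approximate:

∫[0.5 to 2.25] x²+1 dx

f(x) = x²+1
a = 0.5, b = 2.25, n = 4
h = (b - a)/n = 0.437500

Simpson's rule: (h/3)[f(x₀) + 4f(x₁) + 2f(x₂) + ... + f(xₙ)]

x_0 = 0.5000, f(x_0) = 1.250000, coefficient = 1
x_1 = 0.9375, f(x_1) = 1.878906, coefficient = 4
x_2 = 1.3750, f(x_2) = 2.890625, coefficient = 2
x_3 = 1.8125, f(x_3) = 4.285156, coefficient = 4
x_4 = 2.2500, f(x_4) = 6.062500, coefficient = 1

I ≈ (0.437500/3) × 37.750000 = 5.505208
Exact value: 5.505208
Error: 0.000000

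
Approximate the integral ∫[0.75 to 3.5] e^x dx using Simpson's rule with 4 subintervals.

f(x) = e^x
a = 0.75, b = 3.5, n = 4
h = (b - a)/n = 0.687500

Simpson's rule: (h/3)[f(x₀) + 4f(x₁) + 2f(x₂) + ... + f(xₙ)]

x_0 = 0.7500, f(x_0) = 2.117000, coefficient = 1
x_1 = 1.4375, f(x_1) = 4.210157, coefficient = 4
x_2 = 2.1250, f(x_2) = 8.372897, coefficient = 2
x_3 = 2.8125, f(x_3) = 16.651495, coefficient = 4
x_4 = 3.5000, f(x_4) = 33.115452, coefficient = 1

I ≈ (0.687500/3) × 135.424856 = 31.034863
Exact value: 30.998452
Error: 0.036411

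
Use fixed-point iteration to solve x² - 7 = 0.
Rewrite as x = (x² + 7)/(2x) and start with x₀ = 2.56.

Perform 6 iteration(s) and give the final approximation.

Equation: x² - 7 = 0
Fixed-point form: x = (x² + 7)/(2x)
x₀ = 2.56

x_1 = g(2.560000) = 2.647187
x_2 = g(2.647187) = 2.645752
x_3 = g(2.645752) = 2.645751
x_4 = g(2.645751) = 2.645751
x_5 = g(2.645751) = 2.645751
x_6 = g(2.645751) = 2.645751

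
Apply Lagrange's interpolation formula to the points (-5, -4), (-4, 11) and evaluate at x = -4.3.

Lagrange interpolation formula:
P(x) = Σ yᵢ × Lᵢ(x)
where Lᵢ(x) = Π_{j≠i} (x - xⱼ)/(xᵢ - xⱼ)

L_0(-4.3) = (-4.3 - (-4))/(-5 - (-4)) = 0.300000
L_1(-4.3) = (-4.3 - (-5))/(-4 - (-5)) = 0.700000

P(-4.3) = (-4)×L_0(-4.3) + 11×L_1(-4.3)
P(-4.3) = 6.500000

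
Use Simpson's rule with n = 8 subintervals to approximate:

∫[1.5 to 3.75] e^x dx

f(x) = e^x
a = 1.5, b = 3.75, n = 8
h = (b - a)/n = 0.281250

Simpson's rule: (h/3)[f(x₀) + 4f(x₁) + 2f(x₂) + ... + f(xₙ)]

x_0 = 1.5000, f(x_0) = 4.481689, coefficient = 1
x_1 = 1.7812, f(x_1) = 5.937273, coefficient = 4
x_2 = 2.0625, f(x_2) = 7.865609, coefficient = 2
x_3 = 2.3438, f(x_3) = 10.420239, coefficient = 4
x_4 = 2.6250, f(x_4) = 13.804574, coefficient = 2
x_5 = 2.9062, f(x_5) = 18.288089, coefficient = 4
x_6 = 3.1875, f(x_6) = 24.227782, coefficient = 2
x_7 = 3.4688, f(x_7) = 32.096597, coefficient = 4
x_8 = 3.7500, f(x_8) = 42.521082, coefficient = 1

I ≈ (0.281250/3) × 405.767497 = 38.040703
Exact value: 38.039393
Error: 0.001310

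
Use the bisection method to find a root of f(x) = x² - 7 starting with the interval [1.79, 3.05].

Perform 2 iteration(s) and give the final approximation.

f(x) = x² - 7
Initial interval: [1.79, 3.05]

Iteration 1:
  c_1 = (1.790000 + 3.050000)/2 = 2.420000
  f(c_1) = f(2.420000) = -1.143600
  f(a) × f(c) ≥ 0, new interval: [2.420000, 3.050000]
Iteration 2:
  c_2 = (2.420000 + 3.050000)/2 = 2.735000
  f(c_2) = f(2.735000) = 0.480225
  f(a) × f(c) < 0, new interval: [2.420000, 2.735000]

After 2 iteration(s), the approximation is c_2 = 2.735000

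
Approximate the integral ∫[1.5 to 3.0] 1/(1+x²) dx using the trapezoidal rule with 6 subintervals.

f(x) = 1/(1+x²)
a = 1.5, b = 3.0, n = 6
h = (b - a)/n = 0.250000

Trapezoidal rule: (h/2)[f(x₀) + 2f(x₁) + 2f(x₂) + ... + f(xₙ)]

x_0 = 1.5000, f(x_0) = 0.307692, coefficient = 1
x_1 = 1.7500, f(x_1) = 0.246154, coefficient = 2
x_2 = 2.0000, f(x_2) = 0.200000, coefficient = 2
x_3 = 2.2500, f(x_3) = 0.164948, coefficient = 2
x_4 = 2.5000, f(x_4) = 0.137931, coefficient = 2
x_5 = 2.7500, f(x_5) = 0.116788, coefficient = 2
x_6 = 3.0000, f(x_6) = 0.100000, coefficient = 1

I ≈ (0.250000/2) × 2.139336 = 0.267417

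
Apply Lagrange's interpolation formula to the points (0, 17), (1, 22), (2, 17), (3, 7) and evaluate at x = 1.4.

Lagrange interpolation formula:
P(x) = Σ yᵢ × Lᵢ(x)
where Lᵢ(x) = Π_{j≠i} (x - xⱼ)/(xᵢ - xⱼ)

L_0(1.4) = (1.4 - 1)/(0 - 1) × (1.4 - 2)/(0 - 2) × (1.4 - 3)/(0 - 3) = -0.064000
L_1(1.4) = (1.4 - 0)/(1 - 0) × (1.4 - 2)/(1 - 2) × (1.4 - 3)/(1 - 3) = 0.672000
L_2(1.4) = (1.4 - 0)/(2 - 0) × (1.4 - 1)/(2 - 1) × (1.4 - 3)/(2 - 3) = 0.448000
L_3(1.4) = (1.4 - 0)/(3 - 0) × (1.4 - 1)/(3 - 1) × (1.4 - 2)/(3 - 2) = -0.056000

P(1.4) = 17×L_0(1.4) + 22×L_1(1.4) + 17×L_2(1.4) + 7×L_3(1.4)
P(1.4) = 20.920000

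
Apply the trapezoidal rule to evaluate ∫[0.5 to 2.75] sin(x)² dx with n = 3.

f(x) = sin(x)²
a = 0.5, b = 2.75, n = 3
h = (b - a)/n = 0.750000

Trapezoidal rule: (h/2)[f(x₀) + 2f(x₁) + 2f(x₂) + ... + f(xₙ)]

x_0 = 0.5000, f(x_0) = 0.229849, coefficient = 1
x_1 = 1.2500, f(x_1) = 0.900572, coefficient = 2
x_2 = 2.0000, f(x_2) = 0.826822, coefficient = 2
x_3 = 2.7500, f(x_3) = 0.145665, coefficient = 1

I ≈ (0.750000/2) × 3.830301 = 1.436363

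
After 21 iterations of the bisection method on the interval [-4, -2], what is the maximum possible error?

Bisection error bound: |error| ≤ (b-a)/2^n
|error| ≤ (-2 - (-4))/2^21 = 2/2^21
|error| ≤ 0.0000009537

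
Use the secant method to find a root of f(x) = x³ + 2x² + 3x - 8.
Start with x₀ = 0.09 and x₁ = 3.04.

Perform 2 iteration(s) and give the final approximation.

f(x) = x³ + 2x² + 3x - 8
x₀ = 0.09, x₁ = 3.04

Secant formula: x_{n+1} = x_n - f(x_n)(x_n - x_{n-1})/(f(x_n) - f(x_{n-1}))

Iteration 1:
  f(0.090000) = -7.713071
  f(3.040000) = 47.697664
  x_2 = 3.040000 - 47.697664×(3.040000 - 0.090000)/(47.697664 - (-7.713071))
       = 0.500634
Iteration 2:
  f(3.040000) = 47.697664
  f(0.500634) = -5.871350
  x_3 = 0.500634 - (-5.871350)×(0.500634 - 3.040000)/(-5.871350 - 47.697664)
       = 0.778958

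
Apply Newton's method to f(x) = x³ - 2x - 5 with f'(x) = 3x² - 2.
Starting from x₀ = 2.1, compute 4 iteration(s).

f(x) = x³ - 2x - 5
f'(x) = 3x² - 2
x₀ = 2.1

Newton-Raphson formula: x_{n+1} = x_n - f(x_n)/f'(x_n)

Iteration 1:
  f(2.100000) = 0.061000
  f'(2.100000) = 11.230000
  x_1 = 2.100000 - 0.061000/11.230000 = 2.094568
Iteration 2:
  f(2.094568) = 0.000186
  f'(2.094568) = 11.161647
  x_2 = 2.094568 - 0.000186/11.161647 = 2.094551
Iteration 3:
  f(2.094551) = 0.000000
  f'(2.094551) = 11.161438
  x_3 = 2.094551 - 0.000000/11.161438 = 2.094551
Iteration 4:
  f(2.094551) = 0.000000
  f'(2.094551) = 11.161438
  x_4 = 2.094551 - 0.000000/11.161438 = 2.094551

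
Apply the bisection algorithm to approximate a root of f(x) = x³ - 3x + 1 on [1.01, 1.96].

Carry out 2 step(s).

f(x) = x³ - 3x + 1
Initial interval: [1.01, 1.96]

Iteration 1:
  c_1 = (1.010000 + 1.960000)/2 = 1.485000
  f(c_1) = f(1.485000) = -0.180241
  f(a) × f(c) ≥ 0, new interval: [1.485000, 1.960000]
Iteration 2:
  c_2 = (1.485000 + 1.960000)/2 = 1.722500
  f(c_2) = f(1.722500) = 0.943168
  f(a) × f(c) < 0, new interval: [1.485000, 1.722500]

After 2 iteration(s), the approximation is c_2 = 1.722500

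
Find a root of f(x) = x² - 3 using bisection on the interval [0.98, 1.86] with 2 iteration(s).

f(x) = x² - 3
Initial interval: [0.98, 1.86]

Iteration 1:
  c_1 = (0.980000 + 1.860000)/2 = 1.420000
  f(c_1) = f(1.420000) = -0.983600
  f(a) × f(c) ≥ 0, new interval: [1.420000, 1.860000]
Iteration 2:
  c_2 = (1.420000 + 1.860000)/2 = 1.640000
  f(c_2) = f(1.640000) = -0.310400
  f(a) × f(c) ≥ 0, new interval: [1.640000, 1.860000]

After 2 iteration(s), the approximation is c_2 = 1.640000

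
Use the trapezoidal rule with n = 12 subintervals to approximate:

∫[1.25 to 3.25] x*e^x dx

f(x) = x*e^x
a = 1.25, b = 3.25, n = 12
h = (b - a)/n = 0.166667

Trapezoidal rule: (h/2)[f(x₀) + 2f(x₁) + 2f(x₂) + ... + f(xₙ)]

x_0 = 1.2500, f(x_0) = 4.362929, coefficient = 1
x_1 = 1.4167, f(x_1) = 5.841417, coefficient = 2
x_2 = 1.5833, f(x_2) = 7.712679, coefficient = 2
x_3 = 1.7500, f(x_3) = 10.070555, coefficient = 2
x_4 = 1.9167, f(x_4) = 13.029998, coefficient = 2
x_5 = 2.0833, f(x_5) = 16.731656, coefficient = 2
x_6 = 2.2500, f(x_6) = 21.347406, coefficient = 2
x_7 = 2.4167, f(x_7) = 27.087053, coefficient = 2
x_8 = 2.5833, f(x_8) = 34.206439, coefficient = 2
x_9 = 2.7500, f(x_9) = 43.017238, coefficient = 2
x_10 = 2.9167, f(x_10) = 53.898793, coefficient = 2
x_11 = 3.0833, f(x_11) = 67.312409, coefficient = 2
x_12 = 3.2500, f(x_12) = 83.818605, coefficient = 1

I ≈ (0.166667/2) × 688.692815 = 57.391068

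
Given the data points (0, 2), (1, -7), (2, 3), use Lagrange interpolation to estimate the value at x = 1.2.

Lagrange interpolation formula:
P(x) = Σ yᵢ × Lᵢ(x)
where Lᵢ(x) = Π_{j≠i} (x - xⱼ)/(xᵢ - xⱼ)

L_0(1.2) = (1.2 - 1)/(0 - 1) × (1.2 - 2)/(0 - 2) = -0.080000
L_1(1.2) = (1.2 - 0)/(1 - 0) × (1.2 - 2)/(1 - 2) = 0.960000
L_2(1.2) = (1.2 - 0)/(2 - 0) × (1.2 - 1)/(2 - 1) = 0.120000

P(1.2) = 2×L_0(1.2) + (-7)×L_1(1.2) + 3×L_2(1.2)
P(1.2) = -6.520000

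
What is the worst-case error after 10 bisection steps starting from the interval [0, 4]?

Bisection error bound: |error| ≤ (b-a)/2^n
|error| ≤ (4 - 0)/2^10 = 4/2^10
|error| ≤ 0.0039062500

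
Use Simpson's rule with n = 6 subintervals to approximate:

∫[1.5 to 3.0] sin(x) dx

f(x) = sin(x)
a = 1.5, b = 3.0, n = 6
h = (b - a)/n = 0.250000

Simpson's rule: (h/3)[f(x₀) + 4f(x₁) + 2f(x₂) + ... + f(xₙ)]

x_0 = 1.5000, f(x_0) = 0.997495, coefficient = 1
x_1 = 1.7500, f(x_1) = 0.983986, coefficient = 4
x_2 = 2.0000, f(x_2) = 0.909297, coefficient = 2
x_3 = 2.2500, f(x_3) = 0.778073, coefficient = 4
x_4 = 2.5000, f(x_4) = 0.598472, coefficient = 2
x_5 = 2.7500, f(x_5) = 0.381661, coefficient = 4
x_6 = 3.0000, f(x_6) = 0.141120, coefficient = 1

I ≈ (0.250000/3) × 12.729035 = 1.060753
Exact value: 1.060730
Error: 0.000023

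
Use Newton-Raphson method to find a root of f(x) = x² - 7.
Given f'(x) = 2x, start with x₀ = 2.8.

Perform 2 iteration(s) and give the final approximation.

f(x) = x² - 7
f'(x) = 2x
x₀ = 2.8

Newton-Raphson formula: x_{n+1} = x_n - f(x_n)/f'(x_n)

Iteration 1:
  f(2.800000) = 0.840000
  f'(2.800000) = 5.600000
  x_1 = 2.800000 - 0.840000/5.600000 = 2.650000
Iteration 2:
  f(2.650000) = 0.022500
  f'(2.650000) = 5.300000
  x_2 = 2.650000 - 0.022500/5.300000 = 2.645755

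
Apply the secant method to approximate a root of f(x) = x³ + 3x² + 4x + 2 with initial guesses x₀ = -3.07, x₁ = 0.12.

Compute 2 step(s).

f(x) = x³ + 3x² + 4x + 2
x₀ = -3.07, x₁ = 0.12

Secant formula: x_{n+1} = x_n - f(x_n)(x_n - x_{n-1})/(f(x_n) - f(x_{n-1}))

Iteration 1:
  f(-3.070000) = -10.939743
  f(0.120000) = 2.524928
  x_2 = 0.120000 - 2.524928×(0.120000 - (-3.070000))/(2.524928 - (-10.939743))
       = -0.478197
Iteration 2:
  f(0.120000) = 2.524928
  f(-0.478197) = 0.663879
  x_3 = -0.478197 - 0.663879×(-0.478197 - 0.120000)/(0.663879 - 2.524928)
       = -0.691587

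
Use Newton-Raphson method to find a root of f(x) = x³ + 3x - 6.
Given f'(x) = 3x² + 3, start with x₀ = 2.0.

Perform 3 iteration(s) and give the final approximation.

f(x) = x³ + 3x - 6
f'(x) = 3x² + 3
x₀ = 2.0

Newton-Raphson formula: x_{n+1} = x_n - f(x_n)/f'(x_n)

Iteration 1:
  f(2.000000) = 8.000000
  f'(2.000000) = 15.000000
  x_1 = 2.000000 - 8.000000/15.000000 = 1.466667
Iteration 2:
  f(1.466667) = 1.554963
  f'(1.466667) = 9.453333
  x_2 = 1.466667 - 1.554963/9.453333 = 1.302178
Iteration 3:
  f(1.302178) = 0.114598
  f'(1.302178) = 8.087005
  x_3 = 1.302178 - 0.114598/8.087005 = 1.288008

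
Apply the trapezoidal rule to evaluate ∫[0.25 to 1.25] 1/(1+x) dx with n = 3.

f(x) = 1/(1+x)
a = 0.25, b = 1.25, n = 3
h = (b - a)/n = 0.333333

Trapezoidal rule: (h/2)[f(x₀) + 2f(x₁) + 2f(x₂) + ... + f(xₙ)]

x_0 = 0.2500, f(x_0) = 0.800000, coefficient = 1
x_1 = 0.5833, f(x_1) = 0.631579, coefficient = 2
x_2 = 0.9167, f(x_2) = 0.521739, coefficient = 2
x_3 = 1.2500, f(x_3) = 0.444444, coefficient = 1

I ≈ (0.333333/2) × 3.551081 = 0.591847
Exact value: 0.587787
Error: 0.004060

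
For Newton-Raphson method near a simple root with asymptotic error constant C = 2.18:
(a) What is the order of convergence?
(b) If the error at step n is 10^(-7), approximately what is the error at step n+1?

(a) Newton-Raphson has quadratic (order 2) convergence near simple roots.
    This means |e_{n+1}| ≈ C|e_n|².

(b) With |e_n| = 10^(-7) and C = 2.18:
    |e_{n+1}| ≈ 2.18 × (10^(-7))² = 2.18 × 10^(-14)

(a) 2 (quadratic); (b) |e_{n+1}| ≈ 2.180e-14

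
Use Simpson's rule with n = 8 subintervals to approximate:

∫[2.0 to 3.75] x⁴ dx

f(x) = x⁴
a = 2.0, b = 3.75, n = 8
h = (b - a)/n = 0.218750

Simpson's rule: (h/3)[f(x₀) + 4f(x₁) + 2f(x₂) + ... + f(xₙ)]

x_0 = 2.0000, f(x_0) = 16.000000, coefficient = 1
x_1 = 2.2188, f(x_1) = 24.234468, coefficient = 4
x_2 = 2.4375, f(x_2) = 35.300308, coefficient = 2
x_3 = 2.6562, f(x_3) = 49.782395, coefficient = 4
x_4 = 2.8750, f(x_4) = 68.320557, coefficient = 2
x_5 = 3.0938, f(x_5) = 91.609574, coefficient = 4
x_6 = 3.3125, f(x_6) = 120.399185, coefficient = 2
x_7 = 3.5312, f(x_7) = 155.494081, coefficient = 4
x_8 = 3.7500, f(x_8) = 197.753906, coefficient = 1

I ≈ (0.218750/3) × 1946.276077 = 141.915964
Exact value: 141.915430
Error: 0.000534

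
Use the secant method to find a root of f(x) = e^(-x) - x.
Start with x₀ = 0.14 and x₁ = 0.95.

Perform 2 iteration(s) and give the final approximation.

f(x) = e^(-x) - x
x₀ = 0.14, x₁ = 0.95

Secant formula: x_{n+1} = x_n - f(x_n)(x_n - x_{n-1})/(f(x_n) - f(x_{n-1}))

Iteration 1:
  f(0.140000) = 0.729358
  f(0.950000) = -0.563259
  x_2 = 0.950000 - (-0.563259)×(0.950000 - 0.140000)/(-0.563259 - 0.729358)
       = 0.597042
Iteration 2:
  f(0.950000) = -0.563259
  f(0.597042) = -0.046604
  x_3 = 0.597042 - (-0.046604)×(0.597042 - 0.950000)/(-0.046604 - (-0.563259))
       = 0.565204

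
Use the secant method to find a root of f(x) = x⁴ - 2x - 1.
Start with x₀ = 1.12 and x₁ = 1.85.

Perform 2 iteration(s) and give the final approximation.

f(x) = x⁴ - 2x - 1
x₀ = 1.12, x₁ = 1.85

Secant formula: x_{n+1} = x_n - f(x_n)(x_n - x_{n-1})/(f(x_n) - f(x_{n-1}))

Iteration 1:
  f(1.120000) = -1.666481
  f(1.850000) = 7.013506
  x_2 = 1.850000 - 7.013506×(1.850000 - 1.120000)/(7.013506 - (-1.666481))
       = 1.260154
Iteration 2:
  f(1.850000) = 7.013506
  f(1.260154) = -0.998605
  x_3 = 1.260154 - (-0.998605)×(1.260154 - 1.850000)/(-0.998605 - 7.013506)
       = 1.333670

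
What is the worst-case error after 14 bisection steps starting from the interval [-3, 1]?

Bisection error bound: |error| ≤ (b-a)/2^n
|error| ≤ (1 - (-3))/2^14 = 4/2^14
|error| ≤ 0.0002441406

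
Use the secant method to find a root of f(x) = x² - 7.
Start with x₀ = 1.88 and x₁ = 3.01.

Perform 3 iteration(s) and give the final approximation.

f(x) = x² - 7
x₀ = 1.88, x₁ = 3.01

Secant formula: x_{n+1} = x_n - f(x_n)(x_n - x_{n-1})/(f(x_n) - f(x_{n-1}))

Iteration 1:
  f(1.880000) = -3.465600
  f(3.010000) = 2.060100
  x_2 = 3.010000 - 2.060100×(3.010000 - 1.880000)/(2.060100 - (-3.465600))
       = 2.588712
Iteration 2:
  f(3.010000) = 2.060100
  f(2.588712) = -0.298572
  x_3 = 2.588712 - (-0.298572)×(2.588712 - 3.010000)/(-0.298572 - 2.060100)
       = 2.642040
Iteration 3:
  f(2.588712) = -0.298572
  f(2.642040) = -0.019623
  x_4 = 2.642040 - (-0.019623)×(2.642040 - 2.588712)/(-0.019623 - (-0.298572))
       = 2.645792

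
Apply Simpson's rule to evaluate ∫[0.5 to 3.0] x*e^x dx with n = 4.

f(x) = x*e^x
a = 0.5, b = 3.0, n = 4
h = (b - a)/n = 0.625000

Simpson's rule: (h/3)[f(x₀) + 4f(x₁) + 2f(x₂) + ... + f(xₙ)]

x_0 = 0.5000, f(x_0) = 0.824361, coefficient = 1
x_1 = 1.1250, f(x_1) = 3.465244, coefficient = 4
x_2 = 1.7500, f(x_2) = 10.070555, coefficient = 2
x_3 = 2.3750, f(x_3) = 25.533656, coefficient = 4
x_4 = 3.0000, f(x_4) = 60.256611, coefficient = 1

I ≈ (0.625000/3) × 197.217682 = 41.087017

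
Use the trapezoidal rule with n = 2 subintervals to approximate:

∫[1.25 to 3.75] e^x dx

f(x) = e^x
a = 1.25, b = 3.75, n = 2
h = (b - a)/n = 1.250000

Trapezoidal rule: (h/2)[f(x₀) + 2f(x₁) + 2f(x₂) + ... + f(xₙ)]

x_0 = 1.2500, f(x_0) = 3.490343, coefficient = 1
x_1 = 2.5000, f(x_1) = 12.182494, coefficient = 2
x_2 = 3.7500, f(x_2) = 42.521082, coefficient = 1

I ≈ (1.250000/2) × 70.376413 = 43.985258
Exact value: 39.030739
Error: 4.954519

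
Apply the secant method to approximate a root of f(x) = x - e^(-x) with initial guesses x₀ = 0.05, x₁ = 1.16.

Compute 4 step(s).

f(x) = x - e^(-x)
x₀ = 0.05, x₁ = 1.16

Secant formula: x_{n+1} = x_n - f(x_n)(x_n - x_{n-1})/(f(x_n) - f(x_{n-1}))

Iteration 1:
  f(0.050000) = -0.901229
  f(1.160000) = 0.846514
  x_2 = 1.160000 - 0.846514×(1.160000 - 0.050000)/(0.846514 - (-0.901229))
       = 0.622375
Iteration 2:
  f(1.160000) = 0.846514
  f(0.622375) = 0.085707
  x_3 = 0.622375 - 0.085707×(0.622375 - 1.160000)/(0.085707 - 0.846514)
       = 0.561810
Iteration 3:
  f(0.622375) = 0.085707
  f(0.561810) = -0.008366
  x_4 = 0.561810 - (-0.008366)×(0.561810 - 0.622375)/(-0.008366 - 0.085707)
       = 0.567196
Iteration 4:
  f(0.561810) = -0.008366
  f(0.567196) = 0.000083
  x_5 = 0.567196 - 0.000083×(0.567196 - 0.561810)/(0.000083 - (-0.008366))
       = 0.567143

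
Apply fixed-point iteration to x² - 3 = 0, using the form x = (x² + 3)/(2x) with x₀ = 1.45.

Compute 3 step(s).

Equation: x² - 3 = 0
Fixed-point form: x = (x² + 3)/(2x)
x₀ = 1.45

x_1 = g(1.450000) = 1.759483
x_2 = g(1.759483) = 1.732265
x_3 = g(1.732265) = 1.732051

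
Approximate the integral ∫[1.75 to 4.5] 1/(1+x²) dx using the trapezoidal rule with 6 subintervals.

f(x) = 1/(1+x²)
a = 1.75, b = 4.5, n = 6
h = (b - a)/n = 0.458333

Trapezoidal rule: (h/2)[f(x₀) + 2f(x₁) + 2f(x₂) + ... + f(xₙ)]

x_0 = 1.7500, f(x_0) = 0.246154, coefficient = 1
x_1 = 2.2083, f(x_1) = 0.170162, coefficient = 2
x_2 = 2.6667, f(x_2) = 0.123288, coefficient = 2
x_3 = 3.1250, f(x_3) = 0.092888, coefficient = 2
x_4 = 3.5833, f(x_4) = 0.072253, coefficient = 2
x_5 = 4.0417, f(x_5) = 0.057687, coefficient = 2
x_6 = 4.5000, f(x_6) = 0.047059, coefficient = 1

I ≈ (0.458333/2) × 1.325768 = 0.303822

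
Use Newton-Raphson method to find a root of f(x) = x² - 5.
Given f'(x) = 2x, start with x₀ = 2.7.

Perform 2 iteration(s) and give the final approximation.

f(x) = x² - 5
f'(x) = 2x
x₀ = 2.7

Newton-Raphson formula: x_{n+1} = x_n - f(x_n)/f'(x_n)

Iteration 1:
  f(2.700000) = 2.290000
  f'(2.700000) = 5.400000
  x_1 = 2.700000 - 2.290000/5.400000 = 2.275926
Iteration 2:
  f(2.275926) = 0.179839
  f'(2.275926) = 4.551852
  x_2 = 2.275926 - 0.179839/4.551852 = 2.236417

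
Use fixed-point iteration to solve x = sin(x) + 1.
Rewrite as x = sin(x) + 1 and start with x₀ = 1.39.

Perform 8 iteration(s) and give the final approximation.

Equation: x = sin(x) + 1
Fixed-point form: x = sin(x) + 1
x₀ = 1.39

x_1 = g(1.390000) = 1.983701
x_2 = g(1.983701) = 1.915959
x_3 = g(1.915959) = 1.941020
x_4 = g(1.941020) = 1.932246
x_5 = g(1.932246) = 1.935385
x_6 = g(1.935385) = 1.934270
x_7 = g(1.934270) = 1.934667
x_8 = g(1.934667) = 1.934526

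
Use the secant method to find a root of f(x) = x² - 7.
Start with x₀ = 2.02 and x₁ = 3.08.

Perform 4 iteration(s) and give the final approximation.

f(x) = x² - 7
x₀ = 2.02, x₁ = 3.08

Secant formula: x_{n+1} = x_n - f(x_n)(x_n - x_{n-1})/(f(x_n) - f(x_{n-1}))

Iteration 1:
  f(2.020000) = -2.919600
  f(3.080000) = 2.486400
  x_2 = 3.080000 - 2.486400×(3.080000 - 2.020000)/(2.486400 - (-2.919600))
       = 2.592471
Iteration 2:
  f(3.080000) = 2.486400
  f(2.592471) = -0.279096
  x_3 = 2.592471 - (-0.279096)×(2.592471 - 3.080000)/(-0.279096 - 2.486400)
       = 2.641672
Iteration 3:
  f(2.592471) = -0.279096
  f(2.641672) = -0.021567
  x_4 = 2.641672 - (-0.021567)×(2.641672 - 2.592471)/(-0.021567 - (-0.279096))
       = 2.645793
Iteration 4:
  f(2.641672) = -0.021567
  f(2.645793) = 0.000220
  x_5 = 2.645793 - 0.000220×(2.645793 - 2.641672)/(0.000220 - (-0.021567))
       = 2.645751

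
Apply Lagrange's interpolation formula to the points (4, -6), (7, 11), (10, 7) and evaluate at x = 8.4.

Lagrange interpolation formula:
P(x) = Σ yᵢ × Lᵢ(x)
where Lᵢ(x) = Π_{j≠i} (x - xⱼ)/(xᵢ - xⱼ)

L_0(8.4) = (8.4 - 7)/(4 - 7) × (8.4 - 10)/(4 - 10) = -0.124444
L_1(8.4) = (8.4 - 4)/(7 - 4) × (8.4 - 10)/(7 - 10) = 0.782222
L_2(8.4) = (8.4 - 4)/(10 - 4) × (8.4 - 7)/(10 - 7) = 0.342222

P(8.4) = (-6)×L_0(8.4) + 11×L_1(8.4) + 7×L_2(8.4)
P(8.4) = 11.746667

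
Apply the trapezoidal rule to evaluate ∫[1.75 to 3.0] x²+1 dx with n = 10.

f(x) = x²+1
a = 1.75, b = 3.0, n = 10
h = (b - a)/n = 0.125000

Trapezoidal rule: (h/2)[f(x₀) + 2f(x₁) + 2f(x₂) + ... + f(xₙ)]

x_0 = 1.7500, f(x_0) = 4.062500, coefficient = 1
x_1 = 1.8750, f(x_1) = 4.515625, coefficient = 2
x_2 = 2.0000, f(x_2) = 5.000000, coefficient = 2
x_3 = 2.1250, f(x_3) = 5.515625, coefficient = 2
x_4 = 2.2500, f(x_4) = 6.062500, coefficient = 2
x_5 = 2.3750, f(x_5) = 6.640625, coefficient = 2
x_6 = 2.5000, f(x_6) = 7.250000, coefficient = 2
x_7 = 2.6250, f(x_7) = 7.890625, coefficient = 2
x_8 = 2.7500, f(x_8) = 8.562500, coefficient = 2
x_9 = 2.8750, f(x_9) = 9.265625, coefficient = 2
x_10 = 3.0000, f(x_10) = 10.000000, coefficient = 1

I ≈ (0.125000/2) × 135.468750 = 8.466797
Exact value: 8.463542
Error: 0.003255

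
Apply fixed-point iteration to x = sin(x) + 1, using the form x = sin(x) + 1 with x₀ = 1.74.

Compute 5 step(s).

Equation: x = sin(x) + 1
Fixed-point form: x = sin(x) + 1
x₀ = 1.74

x_1 = g(1.740000) = 1.985719
x_2 = g(1.985719) = 1.915147
x_3 = g(1.915147) = 1.941295
x_4 = g(1.941295) = 1.932147
x_5 = g(1.932147) = 1.935420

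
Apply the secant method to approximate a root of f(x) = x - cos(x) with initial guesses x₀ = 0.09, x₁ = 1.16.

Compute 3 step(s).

f(x) = x - cos(x)
x₀ = 0.09, x₁ = 1.16

Secant formula: x_{n+1} = x_n - f(x_n)(x_n - x_{n-1})/(f(x_n) - f(x_{n-1}))

Iteration 1:
  f(0.090000) = -0.905953
  f(1.160000) = 0.760660
  x_2 = 1.160000 - 0.760660×(1.160000 - 0.090000)/(0.760660 - (-0.905953))
       = 0.671640
Iteration 2:
  f(1.160000) = 0.760660
  f(0.671640) = -0.111162
  x_3 = 0.671640 - (-0.111162)×(0.671640 - 1.160000)/(-0.111162 - 0.760660)
       = 0.733909
Iteration 3:
  f(0.671640) = -0.111162
  f(0.733909) = -0.008654
  x_4 = 0.733909 - (-0.008654)×(0.733909 - 0.671640)/(-0.008654 - (-0.111162))
       = 0.739165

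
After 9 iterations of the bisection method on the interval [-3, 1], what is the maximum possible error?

Bisection error bound: |error| ≤ (b-a)/2^n
|error| ≤ (1 - (-3))/2^9 = 4/2^9
|error| ≤ 0.0078125000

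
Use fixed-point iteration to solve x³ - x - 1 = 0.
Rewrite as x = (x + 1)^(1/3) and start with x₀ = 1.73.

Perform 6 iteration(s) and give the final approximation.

Equation: x³ - x - 1 = 0
Fixed-point form: x = (x + 1)^(1/3)
x₀ = 1.73

x_1 = g(1.730000) = 1.397615
x_2 = g(1.397615) = 1.338422
x_3 = g(1.338422) = 1.327316
x_4 = g(1.327316) = 1.325211
x_5 = g(1.325211) = 1.324812
x_6 = g(1.324812) = 1.324736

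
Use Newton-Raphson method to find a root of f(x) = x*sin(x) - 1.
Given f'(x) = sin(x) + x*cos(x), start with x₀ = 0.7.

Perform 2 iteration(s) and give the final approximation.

f(x) = x*sin(x) - 1
f'(x) = sin(x) + x*cos(x)
x₀ = 0.7

Newton-Raphson formula: x_{n+1} = x_n - f(x_n)/f'(x_n)

Iteration 1:
  f(0.700000) = -0.549048
  f'(0.700000) = 1.179607
  x_1 = 0.700000 - (-0.549048)/1.179607 = 1.165450
Iteration 2:
  f(1.165450) = 0.071008
  f'(1.165450) = 1.378546
  x_2 = 1.165450 - 0.071008/1.378546 = 1.113940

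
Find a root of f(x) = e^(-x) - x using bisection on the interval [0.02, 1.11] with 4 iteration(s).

f(x) = e^(-x) - x
Initial interval: [0.02, 1.11]

Iteration 1:
  c_1 = (0.020000 + 1.110000)/2 = 0.565000
  f(c_1) = f(0.565000) = 0.003360
  f(a) × f(c) ≥ 0, new interval: [0.565000, 1.110000]
Iteration 2:
  c_2 = (0.565000 + 1.110000)/2 = 0.837500
  f(c_2) = f(0.837500) = -0.404709
  f(a) × f(c) < 0, new interval: [0.565000, 0.837500]
Iteration 3:
  c_3 = (0.565000 + 0.837500)/2 = 0.701250
  f(c_3) = f(0.701250) = -0.205285
  f(a) × f(c) < 0, new interval: [0.565000, 0.701250]
Iteration 4:
  c_4 = (0.565000 + 0.701250)/2 = 0.633125
  f(c_4) = f(0.633125) = -0.102195
  f(a) × f(c) < 0, new interval: [0.565000, 0.633125]

After 4 iteration(s), the approximation is c_4 = 0.633125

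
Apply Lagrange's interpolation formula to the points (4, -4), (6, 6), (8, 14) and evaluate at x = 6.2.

Lagrange interpolation formula:
P(x) = Σ yᵢ × Lᵢ(x)
where Lᵢ(x) = Π_{j≠i} (x - xⱼ)/(xᵢ - xⱼ)

L_0(6.2) = (6.2 - 6)/(4 - 6) × (6.2 - 8)/(4 - 8) = -0.045000
L_1(6.2) = (6.2 - 4)/(6 - 4) × (6.2 - 8)/(6 - 8) = 0.990000
L_2(6.2) = (6.2 - 4)/(8 - 4) × (6.2 - 6)/(8 - 6) = 0.055000

P(6.2) = (-4)×L_0(6.2) + 6×L_1(6.2) + 14×L_2(6.2)
P(6.2) = 6.890000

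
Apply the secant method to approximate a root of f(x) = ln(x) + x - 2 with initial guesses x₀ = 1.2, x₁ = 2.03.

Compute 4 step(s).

f(x) = ln(x) + x - 2
x₀ = 1.2, x₁ = 2.03

Secant formula: x_{n+1} = x_n - f(x_n)(x_n - x_{n-1})/(f(x_n) - f(x_{n-1}))

Iteration 1:
  f(1.200000) = -0.617678
  f(2.030000) = 0.738036
  x_2 = 2.030000 - 0.738036×(2.030000 - 1.200000)/(0.738036 - (-0.617678))
       = 1.578157
Iteration 2:
  f(2.030000) = 0.738036
  f(1.578157) = 0.034415
  x_3 = 1.578157 - 0.034415×(1.578157 - 2.030000)/(0.034415 - 0.738036)
       = 1.556057
Iteration 3:
  f(1.578157) = 0.034415
  f(1.556057) = -0.001788
  x_4 = 1.556057 - (-0.001788)×(1.556057 - 1.578157)/(-0.001788 - 0.034415)
       = 1.557148
Iteration 4:
  f(1.556057) = -0.001788
  f(1.557148) = 0.000005
  x_5 = 1.557148 - 0.000005×(1.557148 - 1.556057)/(0.000005 - (-0.001788))
       = 1.557146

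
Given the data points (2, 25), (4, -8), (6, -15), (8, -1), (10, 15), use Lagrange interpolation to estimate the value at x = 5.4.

Lagrange interpolation formula:
P(x) = Σ yᵢ × Lᵢ(x)
where Lᵢ(x) = Π_{j≠i} (x - xⱼ)/(xᵢ - xⱼ)

L_0(5.4) = (5.4 - 4)/(2 - 4) × (5.4 - 6)/(2 - 6) × (5.4 - 8)/(2 - 8) × (5.4 - 10)/(2 - 10) = -0.026162
L_1(5.4) = (5.4 - 2)/(4 - 2) × (5.4 - 6)/(4 - 6) × (5.4 - 8)/(4 - 8) × (5.4 - 10)/(4 - 10) = 0.254150
L_2(5.4) = (5.4 - 2)/(6 - 2) × (5.4 - 4)/(6 - 4) × (5.4 - 8)/(6 - 8) × (5.4 - 10)/(6 - 10) = 0.889525
L_3(5.4) = (5.4 - 2)/(8 - 2) × (5.4 - 4)/(8 - 4) × (5.4 - 6)/(8 - 6) × (5.4 - 10)/(8 - 10) = -0.136850
L_4(5.4) = (5.4 - 2)/(10 - 2) × (5.4 - 4)/(10 - 4) × (5.4 - 6)/(10 - 6) × (5.4 - 8)/(10 - 8) = 0.019337

P(5.4) = 25×L_0(5.4) + (-8)×L_1(5.4) + (-15)×L_2(5.4) + (-1)×L_3(5.4) + 15×L_4(5.4)
P(5.4) = -15.603225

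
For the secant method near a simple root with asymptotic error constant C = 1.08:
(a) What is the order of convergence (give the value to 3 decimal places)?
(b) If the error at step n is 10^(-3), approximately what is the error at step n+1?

(a) Secant method has superlinear convergence with order φ = (1+√5)/2 ≈ 1.618.
    This means |e_{n+1}| ≈ C|e_n|^1.618.

(b) With |e_n| = 10^(-3) and C = 1.08:
    |e_{n+1}| ≈ 1.08 × (10^(-3))^1.618 = 1.08 × 10^(-4.85)

(a) ≈ 1.618 (golden ratio); (b) |e_{n+1}| ≈ 1.511e-05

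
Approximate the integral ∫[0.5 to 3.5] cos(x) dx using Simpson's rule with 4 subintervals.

f(x) = cos(x)
a = 0.5, b = 3.5, n = 4
h = (b - a)/n = 0.750000

Simpson's rule: (h/3)[f(x₀) + 4f(x₁) + 2f(x₂) + ... + f(xₙ)]

x_0 = 0.5000, f(x_0) = 0.877583, coefficient = 1
x_1 = 1.2500, f(x_1) = 0.315322, coefficient = 4
x_2 = 2.0000, f(x_2) = -0.416147, coefficient = 2
x_3 = 2.7500, f(x_3) = -0.924302, coefficient = 4
x_4 = 3.5000, f(x_4) = -0.936457, coefficient = 1

I ≈ (0.750000/3) × -3.327088 = -0.831772
Exact value: -0.830209
Error: 0.001563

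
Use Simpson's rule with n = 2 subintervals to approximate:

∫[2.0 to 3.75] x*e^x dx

f(x) = x*e^x
a = 2.0, b = 3.75, n = 2
h = (b - a)/n = 0.875000

Simpson's rule: (h/3)[f(x₀) + 4f(x₁) + 2f(x₂) + ... + f(xₙ)]

x_0 = 2.0000, f(x_0) = 14.778112, coefficient = 1
x_1 = 2.8750, f(x_1) = 50.960594, coefficient = 4
x_2 = 3.7500, f(x_2) = 159.454058, coefficient = 1

I ≈ (0.875000/3) × 378.074547 = 110.271743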